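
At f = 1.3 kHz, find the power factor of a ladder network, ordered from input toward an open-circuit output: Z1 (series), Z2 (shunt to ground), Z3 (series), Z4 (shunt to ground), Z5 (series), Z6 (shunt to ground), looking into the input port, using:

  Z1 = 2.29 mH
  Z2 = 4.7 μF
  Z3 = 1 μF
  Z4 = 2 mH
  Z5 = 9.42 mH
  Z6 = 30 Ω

Step 1 — Angular frequency: ω = 2π·f = 2π·1300 = 8168 rad/s.
Step 2 — Component impedances:
  Z1: Z = jωL = j·8168·0.00229 = 0 + j18.71 Ω
  Z2: Z = 1/(jωC) = -j/(ω·C) = 0 - j26.05 Ω
  Z3: Z = 1/(jωC) = -j/(ω·C) = 0 - j122.4 Ω
  Z4: Z = jωL = j·8168·0.002 = 0 + j16.34 Ω
  Z5: Z = jωL = j·8168·0.00942 = 0 + j76.94 Ω
  Z6: Z = R = 30 Ω
Step 3 — Ladder network (open output): work backward from the far end, alternating series and parallel combinations. Z_in = 0.03117 - j2.307 Ω = 2.308∠-89.2° Ω.
Step 4 — Power factor: PF = cos(φ) = Re(Z)/|Z| = 0.03117/2.308 = 0.01351.
Step 5 — Type: Im(Z) = -2.307 ⇒ leading (phase φ = -89.2°).

PF = 0.01351 (leading, φ = -89.2°)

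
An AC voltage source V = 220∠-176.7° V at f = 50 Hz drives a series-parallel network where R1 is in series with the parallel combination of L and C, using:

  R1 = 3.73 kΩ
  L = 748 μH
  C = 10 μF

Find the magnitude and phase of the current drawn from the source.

Step 1 — Angular frequency: ω = 2π·f = 2π·50 = 314.2 rad/s.
Step 2 — Component impedances:
  R1: Z = R = 3730 Ω
  L: Z = jωL = j·314.2·0.000748 = 0 + j0.235 Ω
  C: Z = 1/(jωC) = -j/(ω·C) = 0 - j318.3 Ω
Step 3 — Parallel branch: L || C = 1/(1/L + 1/C) = 0 + j0.2352 Ω.
Step 4 — Series with R1: Z_total = R1 + (L || C) = 3730 + j0.2352 Ω = 3730∠0.0° Ω.
Step 5 — Source phasor: V = 220∠-176.7° V = -219.6 - j12.66 V.
Step 6 — Ohm's law: I = V / Z_total = (-219.6 - j12.66) / (3730 + j0.2352) = -0.05888 - j0.003391 A.
Step 7 — Convert to polar: |I| = 0.05898 A, ∠I = -176.7°.

I = 0.05898∠-176.7° A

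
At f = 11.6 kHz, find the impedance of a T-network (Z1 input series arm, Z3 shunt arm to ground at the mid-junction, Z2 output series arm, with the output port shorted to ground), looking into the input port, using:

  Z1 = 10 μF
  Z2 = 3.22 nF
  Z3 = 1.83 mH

Step 1 — Angular frequency: ω = 2π·f = 2π·1.16e+04 = 7.288e+04 rad/s.
Step 2 — Component impedances:
  Z1: Z = 1/(jωC) = -j/(ω·C) = 0 - j1.372 Ω
  Z2: Z = 1/(jωC) = -j/(ω·C) = 0 - j4261 Ω
  Z3: Z = jωL = j·7.288e+04·0.00183 = 0 + j133.4 Ω
Step 3 — With the output port shorted to ground, the output series arm Z2 runs from the junction to ground; the shunt arm Z3 also runs from the junction to ground. They appear in parallel: Z3 || Z2 = 0 + j137.7 Ω.
Step 4 — Series with input arm Z1: Z_in = Z1 + (Z3 || Z2) = 0 + j136.3 Ω = 136.3∠90.0° Ω.

Z = 0 + j136.3 Ω = 136.3∠90.0° Ω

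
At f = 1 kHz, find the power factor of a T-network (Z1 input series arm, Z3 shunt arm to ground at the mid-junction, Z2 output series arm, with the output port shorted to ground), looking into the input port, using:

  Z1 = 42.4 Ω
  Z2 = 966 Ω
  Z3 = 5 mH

Step 1 — Angular frequency: ω = 2π·f = 2π·1000 = 6283 rad/s.
Step 2 — Component impedances:
  Z1: Z = R = 42.4 Ω
  Z2: Z = R = 966 Ω
  Z3: Z = jωL = j·6283·0.005 = 0 + j31.42 Ω
Step 3 — With the output port shorted to ground, the output series arm Z2 runs from the junction to ground; the shunt arm Z3 also runs from the junction to ground. They appear in parallel: Z3 || Z2 = 1.021 + j31.38 Ω.
Step 4 — Series with input arm Z1: Z_in = Z1 + (Z3 || Z2) = 43.42 + j31.38 Ω = 53.57∠35.9° Ω.
Step 5 — Power factor: PF = cos(φ) = Re(Z)/|Z| = 43.42/53.57 = 0.8105.
Step 6 — Type: Im(Z) = 31.38 ⇒ lagging (phase φ = 35.9°).

PF = 0.8105 (lagging, φ = 35.9°)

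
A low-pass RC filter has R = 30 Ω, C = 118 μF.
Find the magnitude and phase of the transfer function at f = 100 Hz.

Step 1 — Angular frequency: ω = 2π·100 = 628.3 rad/s.
Step 2 — Transfer function: H(jω) = 1/(1 + jωRC).
Step 3 — Denominator: 1 + jωRC = 1 + j·628.3·30·0.000118 = 1 + j2.224.
Step 4 — H = 0.1681 - j0.374.
Step 5 — Magnitude: |H| = 0.4101 (-7.7 dB); phase: φ = -65.8°.

|H| = 0.4101 (-7.7 dB), φ = -65.8°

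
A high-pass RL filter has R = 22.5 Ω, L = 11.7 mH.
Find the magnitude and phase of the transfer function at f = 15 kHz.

Step 1 — Angular frequency: ω = 2π·1.5e+04 = 9.425e+04 rad/s.
Step 2 — Transfer function: H(jω) = jωL/(R + jωL).
Step 3 — Numerator jωL = j·1103; denominator R + jωL = 22.5 + j1103.
Step 4 — H = 0.9996 + j0.0204.
Step 5 — Magnitude: |H| = 0.9998 (-0.0 dB); phase: φ = 1.2°.

|H| = 0.9998 (-0.0 dB), φ = 1.2°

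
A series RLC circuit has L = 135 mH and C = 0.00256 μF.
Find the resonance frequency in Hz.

Step 1 — Resonance condition Im(Z)=0 gives ω₀ = 1/√(LC).
Step 2 — ω₀ = 1/√(0.135·2.56e-09) = 5.379e+04 rad/s.
Step 3 — f₀ = ω₀/(2π) = 8561 Hz.

f₀ = 8561 Hz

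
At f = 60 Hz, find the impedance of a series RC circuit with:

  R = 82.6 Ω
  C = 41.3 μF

Step 1 — Angular frequency: ω = 2π·f = 2π·60 = 377 rad/s.
Step 2 — Component impedances:
  R: Z = R = 82.6 Ω
  C: Z = 1/(jωC) = -j/(ω·C) = 0 - j64.23 Ω
Step 3 — Series combination: Z_total = R + C = 82.6 - j64.23 Ω = 104.6∠-37.9° Ω.

Z = 82.6 - j64.23 Ω = 104.6∠-37.9° Ω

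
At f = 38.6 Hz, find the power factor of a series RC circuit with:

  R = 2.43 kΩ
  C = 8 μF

Step 1 — Angular frequency: ω = 2π·f = 2π·38.6 = 242.5 rad/s.
Step 2 — Component impedances:
  R: Z = R = 2430 Ω
  C: Z = 1/(jωC) = -j/(ω·C) = 0 - j515.4 Ω
Step 3 — Series combination: Z_total = R + C = 2430 - j515.4 Ω = 2484∠-12.0° Ω.
Step 4 — Power factor: PF = cos(φ) = Re(Z)/|Z| = 2430/2484.1 = 0.9782.
Step 5 — Type: Im(Z) = -515.4 ⇒ leading (phase φ = -12.0°).

PF = 0.9782 (leading, φ = -12.0°)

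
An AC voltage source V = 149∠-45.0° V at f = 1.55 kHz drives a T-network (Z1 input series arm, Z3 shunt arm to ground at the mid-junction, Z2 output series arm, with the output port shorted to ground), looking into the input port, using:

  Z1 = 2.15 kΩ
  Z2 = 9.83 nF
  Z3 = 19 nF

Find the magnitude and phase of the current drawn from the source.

Step 1 — Angular frequency: ω = 2π·f = 2π·1550 = 9739 rad/s.
Step 2 — Component impedances:
  Z1: Z = R = 2150 Ω
  Z2: Z = 1/(jωC) = -j/(ω·C) = 0 - j1.045e+04 Ω
  Z3: Z = 1/(jωC) = -j/(ω·C) = 0 - j5404 Ω
Step 3 — With the output port shorted to ground, the output series arm Z2 runs from the junction to ground; the shunt arm Z3 also runs from the junction to ground. They appear in parallel: Z3 || Z2 = 0 - j3562 Ω.
Step 4 — Series with input arm Z1: Z_in = Z1 + (Z3 || Z2) = 2150 - j3562 Ω = 4160∠-58.9° Ω.
Step 5 — Source phasor: V = 149∠-45.0° V = 105.4 - j105.4 V.
Step 6 — Ohm's law: I = V / Z_total = (105.4 - j105.4) / (2150 - j3562) = 0.03477 + j0.008593 A.
Step 7 — Convert to polar: |I| = 0.03582 A, ∠I = 13.9°.

I = 0.03582∠13.9° A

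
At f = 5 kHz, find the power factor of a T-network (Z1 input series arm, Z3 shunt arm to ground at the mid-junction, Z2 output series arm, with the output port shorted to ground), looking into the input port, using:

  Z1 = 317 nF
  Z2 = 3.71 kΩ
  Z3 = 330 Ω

Step 1 — Angular frequency: ω = 2π·f = 2π·5000 = 3.142e+04 rad/s.
Step 2 — Component impedances:
  Z1: Z = 1/(jωC) = -j/(ω·C) = 0 - j100.4 Ω
  Z2: Z = R = 3710 Ω
  Z3: Z = R = 330 Ω
Step 3 — With the output port shorted to ground, the output series arm Z2 runs from the junction to ground; the shunt arm Z3 also runs from the junction to ground. They appear in parallel: Z3 || Z2 = 303 Ω.
Step 4 — Series with input arm Z1: Z_in = Z1 + (Z3 || Z2) = 303 - j100.4 Ω = 319.2∠-18.3° Ω.
Step 5 — Power factor: PF = cos(φ) = Re(Z)/|Z| = 303/319.2 = 0.9492.
Step 6 — Type: Im(Z) = -100.4 ⇒ leading (phase φ = -18.3°).

PF = 0.9492 (leading, φ = -18.3°)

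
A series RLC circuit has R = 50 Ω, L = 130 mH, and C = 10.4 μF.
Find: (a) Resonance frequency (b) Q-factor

Step 1 — Resonance condition Im(Z)=0 gives ω₀ = 1/√(LC).
Step 2 — ω₀ = 1/√(0.13·1.04e-05) = 860 rad/s.
Step 3 — f₀ = ω₀/(2π) = 136.9 Hz.
Step 4 — Series Q: Q = ω₀L/R = 860·0.13/50 = 2.236.

(a) f₀ = 136.9 Hz  (b) Q = 2.236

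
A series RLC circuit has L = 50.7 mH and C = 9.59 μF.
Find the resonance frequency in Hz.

Step 1 — Resonance condition Im(Z)=0 gives ω₀ = 1/√(LC).
Step 2 — ω₀ = 1/√(0.0507·9.59e-06) = 1434 rad/s.
Step 3 — f₀ = ω₀/(2π) = 228.2 Hz.

f₀ = 228.2 Hz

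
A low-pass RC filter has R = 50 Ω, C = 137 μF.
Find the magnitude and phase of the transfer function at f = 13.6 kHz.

Step 1 — Angular frequency: ω = 2π·1.36e+04 = 8.545e+04 rad/s.
Step 2 — Transfer function: H(jω) = 1/(1 + jωRC).
Step 3 — Denominator: 1 + jωRC = 1 + j·8.545e+04·50·0.000137 = 1 + j585.3.
Step 4 — H = 2.919e-06 - j0.001708.
Step 5 — Magnitude: |H| = 0.001708 (-55.3 dB); phase: φ = -89.9°.

|H| = 0.001708 (-55.3 dB), φ = -89.9°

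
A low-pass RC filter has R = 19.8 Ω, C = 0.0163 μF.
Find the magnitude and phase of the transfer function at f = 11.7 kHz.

Step 1 — Angular frequency: ω = 2π·1.17e+04 = 7.351e+04 rad/s.
Step 2 — Transfer function: H(jω) = 1/(1 + jωRC).
Step 3 — Denominator: 1 + jωRC = 1 + j·7.351e+04·19.8·1.63e-08 = 1 + j0.02373.
Step 4 — H = 0.9994 - j0.02371.
Step 5 — Magnitude: |H| = 0.9997 (-0.0 dB); phase: φ = -1.4°.

|H| = 0.9997 (-0.0 dB), φ = -1.4°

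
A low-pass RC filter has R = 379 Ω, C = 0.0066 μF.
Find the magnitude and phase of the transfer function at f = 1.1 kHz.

Step 1 — Angular frequency: ω = 2π·1100 = 6912 rad/s.
Step 2 — Transfer function: H(jω) = 1/(1 + jωRC).
Step 3 — Denominator: 1 + jωRC = 1 + j·6912·379·6.6e-09 = 1 + j0.01729.
Step 4 — H = 0.9997 - j0.01728.
Step 5 — Magnitude: |H| = 0.9999 (-0.0 dB); phase: φ = -1.0°.

|H| = 0.9999 (-0.0 dB), φ = -1.0°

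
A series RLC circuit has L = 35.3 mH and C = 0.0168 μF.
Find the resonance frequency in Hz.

Step 1 — Resonance condition Im(Z)=0 gives ω₀ = 1/√(LC).
Step 2 — ω₀ = 1/√(0.0353·1.68e-08) = 4.106e+04 rad/s.
Step 3 — f₀ = ω₀/(2π) = 6535 Hz.

f₀ = 6535 Hz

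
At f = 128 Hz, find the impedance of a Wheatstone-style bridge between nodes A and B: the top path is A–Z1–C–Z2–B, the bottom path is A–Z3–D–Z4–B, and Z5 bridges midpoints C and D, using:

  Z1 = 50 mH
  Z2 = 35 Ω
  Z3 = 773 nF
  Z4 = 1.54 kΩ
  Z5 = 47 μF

Step 1 — Angular frequency: ω = 2π·f = 2π·128 = 804.2 rad/s.
Step 2 — Component impedances:
  Z1: Z = jωL = j·804.2·0.05 = 0 + j40.21 Ω
  Z2: Z = R = 35 Ω
  Z3: Z = 1/(jωC) = -j/(ω·C) = 0 - j1609 Ω
  Z4: Z = R = 1540 Ω
  Z5: Z = 1/(jωC) = -j/(ω·C) = 0 - j26.46 Ω
Step 3 — Bridge requires nodal analysis (the Z5 bridge couples midpoints C and D, so the two paths cannot be reduced to a simple series/parallel combination). Setting node B to ground and injecting 1 A at node A, the 3-node admittance system at A, C, D solves to V_A = Z_AB = 34.22 + j41.18 Ω = 53.55∠50.3° Ω.

Z = 34.22 + j41.18 Ω = 53.55∠50.3° Ω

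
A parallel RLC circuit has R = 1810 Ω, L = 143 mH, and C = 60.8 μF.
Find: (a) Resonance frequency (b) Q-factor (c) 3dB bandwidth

Step 1 — Resonance: ω₀ = 1/√(LC) = 1/√(0.143·6.08e-05) = 339.1 rad/s.
Step 2 — f₀ = ω₀/(2π) = 53.98 Hz.
Step 3 — Parallel Q: Q = R/(ω₀L) = 1810/(339.1·0.143) = 37.32.
Step 4 — Bandwidth: Δω = ω₀/Q = 9.087 rad/s; BW = Δω/(2π) = 1.446 Hz.

(a) f₀ = 53.98 Hz  (b) Q = 37.32  (c) BW = 1.446 Hz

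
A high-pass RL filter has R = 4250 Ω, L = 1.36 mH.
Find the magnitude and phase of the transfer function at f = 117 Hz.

Step 1 — Angular frequency: ω = 2π·117 = 735.1 rad/s.
Step 2 — Transfer function: H(jω) = jωL/(R + jωL).
Step 3 — Numerator jωL = j·0.9998; denominator R + jωL = 4250 + j0.9998.
Step 4 — H = 5.534e-08 + j0.0002352.
Step 5 — Magnitude: |H| = 0.0002352 (-72.6 dB); phase: φ = 90.0°.

|H| = 0.0002352 (-72.6 dB), φ = 90.0°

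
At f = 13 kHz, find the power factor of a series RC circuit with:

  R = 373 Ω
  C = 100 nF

Step 1 — Angular frequency: ω = 2π·f = 2π·1.3e+04 = 8.168e+04 rad/s.
Step 2 — Component impedances:
  R: Z = R = 373 Ω
  C: Z = 1/(jωC) = -j/(ω·C) = 0 - j122.4 Ω
Step 3 — Series combination: Z_total = R + C = 373 - j122.4 Ω = 392.6∠-18.2° Ω.
Step 4 — Power factor: PF = cos(φ) = Re(Z)/|Z| = 373/392.6 = 0.9501.
Step 5 — Type: Im(Z) = -122.4 ⇒ leading (phase φ = -18.2°).

PF = 0.9501 (leading, φ = -18.2°)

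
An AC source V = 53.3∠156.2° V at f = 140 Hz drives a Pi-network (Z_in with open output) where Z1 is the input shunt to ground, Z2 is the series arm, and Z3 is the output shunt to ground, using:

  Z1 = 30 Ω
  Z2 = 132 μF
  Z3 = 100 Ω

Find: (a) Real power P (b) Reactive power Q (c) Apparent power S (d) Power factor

Step 1 — Angular frequency: ω = 2π·f = 2π·140 = 879.6 rad/s.
Step 2 — Component impedances:
  Z1: Z = R = 30 Ω
  Z2: Z = 1/(jωC) = -j/(ω·C) = 0 - j8.612 Ω
  Z3: Z = R = 100 Ω
Step 3 — With open output, the series arm Z2 and the output shunt Z3 appear in series to ground: Z2 + Z3 = 100 - j8.612 Ω.
Step 4 — Parallel with input shunt Z1: Z_in = Z1 || (Z2 + Z3) = 23.11 - j0.4566 Ω = 23.11∠-1.1° Ω.
Step 5 — Source phasor: V = 53.3∠156.2° V = -48.77 + j21.51 V.
Step 6 — Current: I = V / Z = -2.128 + j0.8888 A = 2.306∠157.3° A.
Step 7 — Complex power: S = V·I* = 122.9 - j2.429 VA.
Step 8 — Real power: P = Re(S) = 122.9 W.
Step 9 — Reactive power: Q = Im(S) = -2.429 VAR.
Step 10 — Apparent power: |S| = 122.9 VA.
Step 11 — Power factor: PF = P/|S| = 0.9998 (leading).

(a) P = 122.9 W  (b) Q = -2.429 VAR  (c) S = 122.9 VA  (d) PF = 0.9998 (leading)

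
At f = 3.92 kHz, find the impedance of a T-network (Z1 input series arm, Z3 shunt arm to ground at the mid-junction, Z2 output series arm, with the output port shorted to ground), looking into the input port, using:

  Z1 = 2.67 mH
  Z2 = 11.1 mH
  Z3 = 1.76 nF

Step 1 — Angular frequency: ω = 2π·f = 2π·3920 = 2.463e+04 rad/s.
Step 2 — Component impedances:
  Z1: Z = jωL = j·2.463e+04·0.00267 = 0 + j65.76 Ω
  Z2: Z = jωL = j·2.463e+04·0.0111 = 0 + j273.4 Ω
  Z3: Z = 1/(jωC) = -j/(ω·C) = 0 - j2.307e+04 Ω
Step 3 — With the output port shorted to ground, the output series arm Z2 runs from the junction to ground; the shunt arm Z3 also runs from the junction to ground. They appear in parallel: Z3 || Z2 = 0 + j276.7 Ω.
Step 4 — Series with input arm Z1: Z_in = Z1 + (Z3 || Z2) = 0 + j342.4 Ω = 342.4∠90.0° Ω.

Z = 0 + j342.4 Ω = 342.4∠90.0° Ω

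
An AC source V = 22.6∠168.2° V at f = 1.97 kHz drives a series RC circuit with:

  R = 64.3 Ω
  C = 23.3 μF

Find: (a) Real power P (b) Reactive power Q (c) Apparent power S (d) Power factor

Step 1 — Angular frequency: ω = 2π·f = 2π·1970 = 1.238e+04 rad/s.
Step 2 — Component impedances:
  R: Z = R = 64.3 Ω
  C: Z = 1/(jωC) = -j/(ω·C) = 0 - j3.467 Ω
Step 3 — Series combination: Z_total = R + C = 64.3 - j3.467 Ω = 64.39∠-3.1° Ω.
Step 4 — Source phasor: V = 22.6∠168.2° V = -22.12 + j4.622 V.
Step 5 — Current: I = V / Z = -0.3469 + j0.05317 A = 0.351∠171.3° A.
Step 6 — Complex power: S = V·I* = 7.92 - j0.4271 VA.
Step 7 — Real power: P = Re(S) = 7.92 W.
Step 8 — Reactive power: Q = Im(S) = -0.4271 VAR.
Step 9 — Apparent power: |S| = 7.932 VA.
Step 10 — Power factor: PF = P/|S| = 0.9985 (leading).

(a) P = 7.92 W  (b) Q = -0.4271 VAR  (c) S = 7.932 VA  (d) PF = 0.9985 (leading)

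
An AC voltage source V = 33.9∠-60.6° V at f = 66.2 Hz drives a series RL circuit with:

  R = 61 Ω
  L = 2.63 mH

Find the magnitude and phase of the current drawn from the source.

Step 1 — Angular frequency: ω = 2π·f = 2π·66.2 = 415.9 rad/s.
Step 2 — Component impedances:
  R: Z = R = 61 Ω
  L: Z = jωL = j·415.9·0.00263 = 0 + j1.094 Ω
Step 3 — Series combination: Z_total = R + L = 61 + j1.094 Ω = 61.01∠1.0° Ω.
Step 4 — Source phasor: V = 33.9∠-60.6° V = 16.64 - j29.53 V.
Step 5 — Ohm's law: I = V / Z_total = (16.64 - j29.53) / (61 + j1.094) = 0.264 - j0.4889 A.
Step 6 — Convert to polar: |I| = 0.5556 A, ∠I = -61.6°.

I = 0.5556∠-61.6° A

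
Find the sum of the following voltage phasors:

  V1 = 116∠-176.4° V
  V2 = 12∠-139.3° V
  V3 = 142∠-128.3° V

Step 1 — Convert each phasor to rectangular form:
  V1 = 116·(cos(-176.4°) + j·sin(-176.4°)) = -115.8 - j7.284 V
  V2 = 12·(cos(-139.3°) + j·sin(-139.3°)) = -9.098 - j7.825 V
  V3 = 142·(cos(-128.3°) + j·sin(-128.3°)) = -88.01 - j111.4 V
Step 2 — Sum components: V_total = -212.9 - j126.5 V.
Step 3 — Convert to polar: |V_total| = 247.7 V, ∠V_total = -149.3°.

V_total = 247.7∠-149.3° V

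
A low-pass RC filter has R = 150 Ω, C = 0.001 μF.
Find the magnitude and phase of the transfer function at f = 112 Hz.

Step 1 — Angular frequency: ω = 2π·112 = 703.7 rad/s.
Step 2 — Transfer function: H(jω) = 1/(1 + jωRC).
Step 3 — Denominator: 1 + jωRC = 1 + j·703.7·150·1e-09 = 1 + j0.0001056.
Step 4 — H = 1 - j0.0001056.
Step 5 — Magnitude: |H| = 1 (-0.0 dB); phase: φ = -0.0°.

|H| = 1 (-0.0 dB), φ = -0.0°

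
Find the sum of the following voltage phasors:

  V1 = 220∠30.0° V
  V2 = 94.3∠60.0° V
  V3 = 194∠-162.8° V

Step 1 — Convert each phasor to rectangular form:
  V1 = 220·(cos(30.0°) + j·sin(30.0°)) = 190.5 + j110 V
  V2 = 94.3·(cos(60.0°) + j·sin(60.0°)) = 47.15 + j81.67 V
  V3 = 194·(cos(-162.8°) + j·sin(-162.8°)) = -185.3 - j57.37 V
Step 2 — Sum components: V_total = 52.35 + j134.3 V.
Step 3 — Convert to polar: |V_total| = 144.1 V, ∠V_total = 68.7°.

V_total = 144.1∠68.7° V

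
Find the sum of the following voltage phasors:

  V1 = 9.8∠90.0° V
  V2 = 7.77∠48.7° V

Step 1 — Convert each phasor to rectangular form:
  V1 = 9.8·(cos(90.0°) + j·sin(90.0°)) = 0 + j9.8 V
  V2 = 7.77·(cos(48.7°) + j·sin(48.7°)) = 5.128 + j5.837 V
Step 2 — Sum components: V_total = 5.128 + j15.64 V.
Step 3 — Convert to polar: |V_total| = 16.46 V, ∠V_total = 71.8°.

V_total = 16.46∠71.8° V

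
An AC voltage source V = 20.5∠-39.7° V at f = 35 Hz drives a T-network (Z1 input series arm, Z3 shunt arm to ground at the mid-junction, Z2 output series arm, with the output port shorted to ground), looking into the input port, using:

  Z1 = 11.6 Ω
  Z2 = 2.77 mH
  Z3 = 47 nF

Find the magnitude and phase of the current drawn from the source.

Step 1 — Angular frequency: ω = 2π·f = 2π·35 = 219.9 rad/s.
Step 2 — Component impedances:
  Z1: Z = R = 11.6 Ω
  Z2: Z = jωL = j·219.9·0.00277 = 0 + j0.6092 Ω
  Z3: Z = 1/(jωC) = -j/(ω·C) = 0 - j9.675e+04 Ω
Step 3 — With the output port shorted to ground, the output series arm Z2 runs from the junction to ground; the shunt arm Z3 also runs from the junction to ground. They appear in parallel: Z3 || Z2 = 0 + j0.6092 Ω.
Step 4 — Series with input arm Z1: Z_in = Z1 + (Z3 || Z2) = 11.6 + j0.6092 Ω = 11.62∠3.0° Ω.
Step 5 — Source phasor: V = 20.5∠-39.7° V = 15.77 - j13.09 V.
Step 6 — Ohm's law: I = V / Z_total = (15.77 - j13.09) / (11.6 + j0.6092) = 1.297 - j1.197 A.
Step 7 — Convert to polar: |I| = 1.765 A, ∠I = -42.7°.

I = 1.765∠-42.7° A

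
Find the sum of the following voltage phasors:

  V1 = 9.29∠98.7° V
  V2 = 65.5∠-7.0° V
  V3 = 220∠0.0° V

Step 1 — Convert each phasor to rectangular form:
  V1 = 9.29·(cos(98.7°) + j·sin(98.7°)) = -1.405 + j9.183 V
  V2 = 65.5·(cos(-7.0°) + j·sin(-7.0°)) = 65.01 - j7.982 V
  V3 = 220·(cos(0.0°) + j·sin(0.0°)) = 220 V
Step 2 — Sum components: V_total = 283.6 + j1.201 V.
Step 3 — Convert to polar: |V_total| = 283.6 V, ∠V_total = 0.2°.

V_total = 283.6∠0.2° V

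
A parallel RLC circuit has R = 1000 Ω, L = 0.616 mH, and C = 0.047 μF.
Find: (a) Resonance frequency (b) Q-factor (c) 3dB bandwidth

Step 1 — Resonance: ω₀ = 1/√(LC) = 1/√(0.000616·4.7e-08) = 1.858e+05 rad/s.
Step 2 — f₀ = ω₀/(2π) = 2.958e+04 Hz.
Step 3 — Parallel Q: Q = R/(ω₀L) = 1000/(1.858e+05·0.000616) = 8.735.
Step 4 — Bandwidth: Δω = ω₀/Q = 2.128e+04 rad/s; BW = Δω/(2π) = 3386 Hz.

(a) f₀ = 2.958e+04 Hz  (b) Q = 8.735  (c) BW = 3386 Hz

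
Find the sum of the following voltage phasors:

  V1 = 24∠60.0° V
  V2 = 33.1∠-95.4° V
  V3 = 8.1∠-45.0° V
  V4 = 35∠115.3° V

Step 1 — Convert each phasor to rectangular form:
  V1 = 24·(cos(60.0°) + j·sin(60.0°)) = 12 + j20.78 V
  V2 = 33.1·(cos(-95.4°) + j·sin(-95.4°)) = -3.115 - j32.95 V
  V3 = 8.1·(cos(-45.0°) + j·sin(-45.0°)) = 5.728 - j5.728 V
  V4 = 35·(cos(115.3°) + j·sin(115.3°)) = -14.96 + j31.64 V
Step 2 — Sum components: V_total = -0.3449 + j13.75 V.
Step 3 — Convert to polar: |V_total| = 13.75 V, ∠V_total = 91.4°.

V_total = 13.75∠91.4° V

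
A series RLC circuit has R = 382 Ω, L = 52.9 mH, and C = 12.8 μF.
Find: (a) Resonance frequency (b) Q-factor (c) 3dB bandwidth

Step 1 — Resonance condition Im(Z)=0 gives ω₀ = 1/√(LC).
Step 2 — ω₀ = 1/√(0.0529·1.28e-05) = 1215 rad/s.
Step 3 — f₀ = ω₀/(2π) = 193.4 Hz.
Step 4 — Series Q: Q = ω₀L/R = 1215·0.0529/382 = 0.1683.
Step 5 — 3dB bandwidth: Δω = ω₀/Q = 7221 rad/s; BW = Δω/(2π) = 1149 Hz.

(a) f₀ = 193.4 Hz  (b) Q = 0.1683  (c) BW = 1149 Hz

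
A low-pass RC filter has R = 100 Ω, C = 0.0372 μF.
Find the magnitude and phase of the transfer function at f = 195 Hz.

Step 1 — Angular frequency: ω = 2π·195 = 1225 rad/s.
Step 2 — Transfer function: H(jω) = 1/(1 + jωRC).
Step 3 — Denominator: 1 + jωRC = 1 + j·1225·100·3.72e-08 = 1 + j0.004558.
Step 4 — H = 1 - j0.004558.
Step 5 — Magnitude: |H| = 1 (-0.0 dB); phase: φ = -0.3°.

|H| = 1 (-0.0 dB), φ = -0.3°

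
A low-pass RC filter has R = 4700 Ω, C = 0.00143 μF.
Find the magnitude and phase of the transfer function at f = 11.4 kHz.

Step 1 — Angular frequency: ω = 2π·1.14e+04 = 7.163e+04 rad/s.
Step 2 — Transfer function: H(jω) = 1/(1 + jωRC).
Step 3 — Denominator: 1 + jωRC = 1 + j·7.163e+04·4700·1.43e-09 = 1 + j0.4814.
Step 4 — H = 0.8118 - j0.3908.
Step 5 — Magnitude: |H| = 0.901 (-0.9 dB); phase: φ = -25.7°.

|H| = 0.901 (-0.9 dB), φ = -25.7°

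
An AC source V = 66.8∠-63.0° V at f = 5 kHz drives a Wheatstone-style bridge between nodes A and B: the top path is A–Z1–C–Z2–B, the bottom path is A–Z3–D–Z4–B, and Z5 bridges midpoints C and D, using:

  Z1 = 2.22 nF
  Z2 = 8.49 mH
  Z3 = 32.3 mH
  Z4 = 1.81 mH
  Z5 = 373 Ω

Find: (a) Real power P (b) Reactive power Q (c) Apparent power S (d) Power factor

Step 1 — Angular frequency: ω = 2π·f = 2π·5000 = 3.142e+04 rad/s.
Step 2 — Component impedances:
  Z1: Z = 1/(jωC) = -j/(ω·C) = 0 - j1.434e+04 Ω
  Z2: Z = jωL = j·3.142e+04·0.00849 = 0 + j266.7 Ω
  Z3: Z = jωL = j·3.142e+04·0.0323 = 0 + j1015 Ω
  Z4: Z = jωL = j·3.142e+04·0.00181 = 0 + j56.86 Ω
  Z5: Z = R = 373 Ω
Step 3 — Bridge requires nodal analysis (the Z5 bridge couples midpoints C and D, so the two paths cannot be reduced to a simple series/parallel combination). Setting node B to ground and injecting 1 A at node A, the 3-node admittance system at A, C, D solves to V_A = Z_AB = 10.45 + j1151 Ω = 1151∠89.5° Ω.
Step 4 — Source phasor: V = 66.8∠-63.0° V = 30.33 - j59.52 V.
Step 5 — Current: I = V / Z = -0.05148 - j0.02682 A = 0.05805∠-152.5° A.
Step 6 — Complex power: S = V·I* = 0.03521 + j3.878 VA.
Step 7 — Real power: P = Re(S) = 0.03521 W.
Step 8 — Reactive power: Q = Im(S) = 3.878 VAR.
Step 9 — Apparent power: |S| = 3.878 VA.
Step 10 — Power factor: PF = P/|S| = 0.00908 (lagging).

(a) P = 0.03521 W  (b) Q = 3.878 VAR  (c) S = 3.878 VA  (d) PF = 0.00908 (lagging)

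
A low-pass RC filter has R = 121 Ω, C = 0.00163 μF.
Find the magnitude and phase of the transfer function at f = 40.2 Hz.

Step 1 — Angular frequency: ω = 2π·40.2 = 252.6 rad/s.
Step 2 — Transfer function: H(jω) = 1/(1 + jωRC).
Step 3 — Denominator: 1 + jωRC = 1 + j·252.6·121·1.63e-09 = 1 + j4.982e-05.
Step 4 — H = 1 - j4.982e-05.
Step 5 — Magnitude: |H| = 1 (-0.0 dB); phase: φ = -0.0°.

|H| = 1 (-0.0 dB), φ = -0.0°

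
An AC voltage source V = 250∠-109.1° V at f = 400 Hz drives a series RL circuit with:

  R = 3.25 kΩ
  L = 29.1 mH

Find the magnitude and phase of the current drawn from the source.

Step 1 — Angular frequency: ω = 2π·f = 2π·400 = 2513 rad/s.
Step 2 — Component impedances:
  R: Z = R = 3250 Ω
  L: Z = jωL = j·2513·0.0291 = 0 + j73.14 Ω
Step 3 — Series combination: Z_total = R + L = 3250 + j73.14 Ω = 3251∠1.3° Ω.
Step 4 — Source phasor: V = 250∠-109.1° V = -81.8 - j236.2 V.
Step 5 — Ohm's law: I = V / Z_total = (-81.8 - j236.2) / (3250 + j73.14) = -0.02679 - j0.07209 A.
Step 6 — Convert to polar: |I| = 0.0769 A, ∠I = -110.4°.

I = 0.0769∠-110.4° A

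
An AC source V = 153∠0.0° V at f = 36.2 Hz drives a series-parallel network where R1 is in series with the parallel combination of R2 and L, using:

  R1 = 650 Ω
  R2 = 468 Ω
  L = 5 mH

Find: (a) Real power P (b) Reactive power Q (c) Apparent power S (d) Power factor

Step 1 — Angular frequency: ω = 2π·f = 2π·36.2 = 227.5 rad/s.
Step 2 — Component impedances:
  R1: Z = R = 650 Ω
  R2: Z = R = 468 Ω
  L: Z = jωL = j·227.5·0.005 = 0 + j1.137 Ω
Step 3 — Parallel branch: R2 || L = 1/(1/R2 + 1/L) = 0.002764 + j1.137 Ω.
Step 4 — Series with R1: Z_total = R1 + (R2 || L) = 650 + j1.137 Ω = 650∠0.1° Ω.
Step 5 — Source phasor: V = 153∠0.0° V = 153 V.
Step 6 — Current: I = V / Z = 0.2354 - j0.0004118 A = 0.2354∠-0.1° A.
Step 7 — Complex power: S = V·I* = 36.01 + j0.06301 VA.
Step 8 — Real power: P = Re(S) = 36.01 W.
Step 9 — Reactive power: Q = Im(S) = 0.06301 VAR.
Step 10 — Apparent power: |S| = 36.01 VA.
Step 11 — Power factor: PF = P/|S| = 1 (lagging).

(a) P = 36.01 W  (b) Q = 0.06301 VAR  (c) S = 36.01 VA  (d) PF = 1 (lagging)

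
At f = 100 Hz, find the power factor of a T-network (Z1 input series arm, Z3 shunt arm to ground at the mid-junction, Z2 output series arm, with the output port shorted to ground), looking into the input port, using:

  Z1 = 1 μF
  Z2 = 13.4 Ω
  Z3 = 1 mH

Step 1 — Angular frequency: ω = 2π·f = 2π·100 = 628.3 rad/s.
Step 2 — Component impedances:
  Z1: Z = 1/(jωC) = -j/(ω·C) = 0 - j1592 Ω
  Z2: Z = R = 13.4 Ω
  Z3: Z = jωL = j·628.3·0.001 = 0 + j0.6283 Ω
Step 3 — With the output port shorted to ground, the output series arm Z2 runs from the junction to ground; the shunt arm Z3 also runs from the junction to ground. They appear in parallel: Z3 || Z2 = 0.0294 + j0.6269 Ω.
Step 4 — Series with input arm Z1: Z_in = Z1 + (Z3 || Z2) = 0.0294 - j1591 Ω = 1591∠-90.0° Ω.
Step 5 — Power factor: PF = cos(φ) = Re(Z)/|Z| = 0.0294/1591 = 1.848e-05.
Step 6 — Type: Im(Z) = -1591 ⇒ leading (phase φ = -90.0°).

PF = 1.848e-05 (leading, φ = -90.0°)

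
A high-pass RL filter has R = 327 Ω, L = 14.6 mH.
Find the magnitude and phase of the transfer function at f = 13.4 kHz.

Step 1 — Angular frequency: ω = 2π·1.34e+04 = 8.419e+04 rad/s.
Step 2 — Transfer function: H(jω) = jωL/(R + jωL).
Step 3 — Numerator jωL = j·1229; denominator R + jωL = 327 + j1229.
Step 4 — H = 0.9339 + j0.2484.
Step 5 — Magnitude: |H| = 0.9664 (-0.3 dB); phase: φ = 14.9°.

|H| = 0.9664 (-0.3 dB), φ = 14.9°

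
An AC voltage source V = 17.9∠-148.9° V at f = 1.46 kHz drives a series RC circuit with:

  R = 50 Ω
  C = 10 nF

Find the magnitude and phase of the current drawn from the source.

Step 1 — Angular frequency: ω = 2π·f = 2π·1460 = 9173 rad/s.
Step 2 — Component impedances:
  R: Z = R = 50 Ω
  C: Z = 1/(jωC) = -j/(ω·C) = 0 - j1.09e+04 Ω
Step 3 — Series combination: Z_total = R + C = 50 - j1.09e+04 Ω = 1.09e+04∠-89.7° Ω.
Step 4 — Source phasor: V = 17.9∠-148.9° V = -15.33 - j9.246 V.
Step 5 — Ohm's law: I = V / Z_total = (-15.33 - j9.246) / (50 - j1.09e+04) = 0.0008417 - j0.00141 A.
Step 6 — Convert to polar: |I| = 0.001642 A, ∠I = -59.2°.

I = 0.001642∠-59.2° A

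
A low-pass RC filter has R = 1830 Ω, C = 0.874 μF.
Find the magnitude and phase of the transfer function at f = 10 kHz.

Step 1 — Angular frequency: ω = 2π·1e+04 = 6.283e+04 rad/s.
Step 2 — Transfer function: H(jω) = 1/(1 + jωRC).
Step 3 — Denominator: 1 + jωRC = 1 + j·6.283e+04·1830·8.74e-07 = 1 + j100.5.
Step 4 — H = 9.901e-05 - j0.00995.
Step 5 — Magnitude: |H| = 0.00995 (-40.0 dB); phase: φ = -89.4°.

|H| = 0.00995 (-40.0 dB), φ = -89.4°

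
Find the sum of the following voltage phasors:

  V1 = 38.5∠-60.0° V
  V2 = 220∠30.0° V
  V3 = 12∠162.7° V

Step 1 — Convert each phasor to rectangular form:
  V1 = 38.5·(cos(-60.0°) + j·sin(-60.0°)) = 19.25 - j33.34 V
  V2 = 220·(cos(30.0°) + j·sin(30.0°)) = 190.5 + j110 V
  V3 = 12·(cos(162.7°) + j·sin(162.7°)) = -11.46 + j3.568 V
Step 2 — Sum components: V_total = 198.3 + j80.23 V.
Step 3 — Convert to polar: |V_total| = 213.9 V, ∠V_total = 22.0°.

V_total = 213.9∠22.0° V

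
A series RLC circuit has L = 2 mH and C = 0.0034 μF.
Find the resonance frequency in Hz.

Step 1 — Resonance condition Im(Z)=0 gives ω₀ = 1/√(LC).
Step 2 — ω₀ = 1/√(0.002·3.4e-09) = 3.835e+05 rad/s.
Step 3 — f₀ = ω₀/(2π) = 6.103e+04 Hz.

f₀ = 6.103e+04 Hz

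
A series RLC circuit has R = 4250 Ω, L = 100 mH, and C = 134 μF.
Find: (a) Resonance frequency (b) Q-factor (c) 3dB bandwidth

Step 1 — Resonance condition Im(Z)=0 gives ω₀ = 1/√(LC).
Step 2 — ω₀ = 1/√(0.1·0.000134) = 273.2 rad/s.
Step 3 — f₀ = ω₀/(2π) = 43.48 Hz.
Step 4 — Series Q: Q = ω₀L/R = 273.2·0.1/4250 = 0.006428.
Step 5 — 3dB bandwidth: Δω = ω₀/Q = 4.25e+04 rad/s; BW = Δω/(2π) = 6764 Hz.

(a) f₀ = 43.48 Hz  (b) Q = 0.006428  (c) BW = 6764 Hz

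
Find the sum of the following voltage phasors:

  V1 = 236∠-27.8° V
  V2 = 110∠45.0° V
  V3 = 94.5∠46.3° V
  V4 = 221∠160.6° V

Step 1 — Convert each phasor to rectangular form:
  V1 = 236·(cos(-27.8°) + j·sin(-27.8°)) = 208.8 - j110.1 V
  V2 = 110·(cos(45.0°) + j·sin(45.0°)) = 77.78 + j77.78 V
  V3 = 94.5·(cos(46.3°) + j·sin(46.3°)) = 65.29 + j68.32 V
  V4 = 221·(cos(160.6°) + j·sin(160.6°)) = -208.5 + j73.41 V
Step 2 — Sum components: V_total = 143.4 + j109.4 V.
Step 3 — Convert to polar: |V_total| = 180.4 V, ∠V_total = 37.4°.

V_total = 180.4∠37.4° V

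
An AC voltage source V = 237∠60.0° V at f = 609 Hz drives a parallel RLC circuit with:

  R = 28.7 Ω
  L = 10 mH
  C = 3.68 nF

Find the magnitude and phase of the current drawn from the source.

Step 1 — Angular frequency: ω = 2π·f = 2π·609 = 3826 rad/s.
Step 2 — Component impedances:
  R: Z = R = 28.7 Ω
  L: Z = jωL = j·3826·0.01 = 0 + j38.26 Ω
  C: Z = 1/(jωC) = -j/(ω·C) = 0 - j7.102e+04 Ω
Step 3 — Parallel combination: 1/Z_total = 1/R + 1/L + 1/C; Z_total = 18.37 + j13.77 Ω = 22.96∠36.9° Ω.
Step 4 — Source phasor: V = 237∠60.0° V = 118.5 + j205.2 V.
Step 5 — Ohm's law: I = V / Z_total = (118.5 + j205.2) / (18.37 + j13.77) = 9.49 + j4.056 A.
Step 6 — Convert to polar: |I| = 10.32 A, ∠I = 23.1°.

I = 10.32∠23.1° A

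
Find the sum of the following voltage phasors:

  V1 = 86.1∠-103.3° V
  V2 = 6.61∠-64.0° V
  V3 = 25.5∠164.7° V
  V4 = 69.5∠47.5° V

Step 1 — Convert each phasor to rectangular form:
  V1 = 86.1·(cos(-103.3°) + j·sin(-103.3°)) = -19.81 - j83.79 V
  V2 = 6.61·(cos(-64.0°) + j·sin(-64.0°)) = 2.898 - j5.941 V
  V3 = 25.5·(cos(164.7°) + j·sin(164.7°)) = -24.6 + j6.729 V
  V4 = 69.5·(cos(47.5°) + j·sin(47.5°)) = 46.95 + j51.24 V
Step 2 — Sum components: V_total = 5.448 - j31.76 V.
Step 3 — Convert to polar: |V_total| = 32.23 V, ∠V_total = -80.3°.

V_total = 32.23∠-80.3° V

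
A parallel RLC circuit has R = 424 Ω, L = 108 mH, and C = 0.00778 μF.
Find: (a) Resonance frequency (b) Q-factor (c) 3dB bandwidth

Step 1 — Resonance: ω₀ = 1/√(LC) = 1/√(0.108·7.78e-09) = 3.45e+04 rad/s.
Step 2 — f₀ = ω₀/(2π) = 5491 Hz.
Step 3 — Parallel Q: Q = R/(ω₀L) = 424/(3.45e+04·0.108) = 0.1138.
Step 4 — Bandwidth: Δω = ω₀/Q = 3.031e+05 rad/s; BW = Δω/(2π) = 4.825e+04 Hz.

(a) f₀ = 5491 Hz  (b) Q = 0.1138  (c) BW = 4.825e+04 Hz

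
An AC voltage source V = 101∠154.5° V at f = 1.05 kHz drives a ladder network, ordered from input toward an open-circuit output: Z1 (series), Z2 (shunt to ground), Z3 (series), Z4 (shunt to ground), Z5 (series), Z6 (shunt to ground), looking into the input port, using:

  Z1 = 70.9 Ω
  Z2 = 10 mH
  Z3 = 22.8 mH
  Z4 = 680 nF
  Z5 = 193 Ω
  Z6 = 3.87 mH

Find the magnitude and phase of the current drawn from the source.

Step 1 — Angular frequency: ω = 2π·f = 2π·1050 = 6597 rad/s.
Step 2 — Component impedances:
  Z1: Z = R = 70.9 Ω
  Z2: Z = jωL = j·6597·0.01 = 0 + j65.97 Ω
  Z3: Z = jωL = j·6597·0.0228 = 0 + j150.4 Ω
  Z4: Z = 1/(jωC) = -j/(ω·C) = 0 - j222.9 Ω
  Z5: Z = R = 193 Ω
  Z6: Z = jωL = j·6597·0.00387 = 0 + j25.53 Ω
Step 3 — Ladder network (open output): work backward from the far end, alternating series and parallel combinations. Z_in = 88.7 + j48.69 Ω = 101.2∠28.8° Ω.
Step 4 — Source phasor: V = 101∠154.5° V = -91.16 + j43.48 V.
Step 5 — Ohm's law: I = V / Z_total = (-91.16 + j43.48) / (88.7 + j48.69) = -0.583 + j0.8102 A.
Step 6 — Convert to polar: |I| = 0.9981 A, ∠I = 125.7°.

I = 0.9981∠125.7° A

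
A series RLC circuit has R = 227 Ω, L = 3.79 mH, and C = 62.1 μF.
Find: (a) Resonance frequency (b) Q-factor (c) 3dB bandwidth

Step 1 — Resonance: ω₀ = 1/√(LC) = 1/√(0.00379·6.21e-05) = 2061 rad/s.
Step 2 — f₀ = ω₀/(2π) = 328.1 Hz.
Step 3 — Series Q: Q = ω₀L/R = 2061·0.00379/227 = 0.03442.
Step 4 — Bandwidth: Δω = ω₀/Q = 5.989e+04 rad/s; BW = Δω/(2π) = 9532 Hz.

(a) f₀ = 328.1 Hz  (b) Q = 0.03442  (c) BW = 9532 Hz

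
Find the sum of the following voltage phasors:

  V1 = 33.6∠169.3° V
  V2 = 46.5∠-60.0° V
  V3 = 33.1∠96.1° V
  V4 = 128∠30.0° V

Step 1 — Convert each phasor to rectangular form:
  V1 = 33.6·(cos(169.3°) + j·sin(169.3°)) = -33.02 + j6.238 V
  V2 = 46.5·(cos(-60.0°) + j·sin(-60.0°)) = 23.25 - j40.27 V
  V3 = 33.1·(cos(96.1°) + j·sin(96.1°)) = -3.517 + j32.91 V
  V4 = 128·(cos(30.0°) + j·sin(30.0°)) = 110.9 + j64 V
Step 2 — Sum components: V_total = 97.57 + j62.88 V.
Step 3 — Convert to polar: |V_total| = 116.1 V, ∠V_total = 32.8°.

V_total = 116.1∠32.8° V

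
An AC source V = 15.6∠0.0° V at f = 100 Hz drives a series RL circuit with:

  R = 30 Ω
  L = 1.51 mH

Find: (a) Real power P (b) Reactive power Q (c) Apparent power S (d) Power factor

Step 1 — Angular frequency: ω = 2π·f = 2π·100 = 628.3 rad/s.
Step 2 — Component impedances:
  R: Z = R = 30 Ω
  L: Z = jωL = j·628.3·0.00151 = 0 + j0.9488 Ω
Step 3 — Series combination: Z_total = R + L = 30 + j0.9488 Ω = 30.01∠1.8° Ω.
Step 4 — Source phasor: V = 15.6∠0.0° V = 15.6 V.
Step 5 — Current: I = V / Z = 0.5195 - j0.01643 A = 0.5197∠-1.8° A.
Step 6 — Complex power: S = V·I* = 8.104 + j0.2563 VA.
Step 7 — Real power: P = Re(S) = 8.104 W.
Step 8 — Reactive power: Q = Im(S) = 0.2563 VAR.
Step 9 — Apparent power: |S| = 8.108 VA.
Step 10 — Power factor: PF = P/|S| = 0.9995 (lagging).

(a) P = 8.104 W  (b) Q = 0.2563 VAR  (c) S = 8.108 VA  (d) PF = 0.9995 (lagging)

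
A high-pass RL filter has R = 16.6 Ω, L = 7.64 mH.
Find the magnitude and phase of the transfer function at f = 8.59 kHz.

Step 1 — Angular frequency: ω = 2π·8590 = 5.397e+04 rad/s.
Step 2 — Transfer function: H(jω) = jωL/(R + jωL).
Step 3 — Numerator jωL = j·412.4; denominator R + jωL = 16.6 + j412.4.
Step 4 — H = 0.9984 + j0.04019.
Step 5 — Magnitude: |H| = 0.9992 (-0.0 dB); phase: φ = 2.3°.

|H| = 0.9992 (-0.0 dB), φ = 2.3°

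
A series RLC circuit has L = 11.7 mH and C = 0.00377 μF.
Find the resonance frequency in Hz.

Step 1 — Resonance condition Im(Z)=0 gives ω₀ = 1/√(LC).
Step 2 — ω₀ = 1/√(0.0117·3.77e-09) = 1.506e+05 rad/s.
Step 3 — f₀ = ω₀/(2π) = 2.396e+04 Hz.

f₀ = 2.396e+04 Hz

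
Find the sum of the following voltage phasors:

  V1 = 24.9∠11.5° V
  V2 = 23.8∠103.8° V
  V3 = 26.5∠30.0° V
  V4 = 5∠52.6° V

Step 1 — Convert each phasor to rectangular form:
  V1 = 24.9·(cos(11.5°) + j·sin(11.5°)) = 24.4 + j4.964 V
  V2 = 23.8·(cos(103.8°) + j·sin(103.8°)) = -5.677 + j23.11 V
  V3 = 26.5·(cos(30.0°) + j·sin(30.0°)) = 22.95 + j13.25 V
  V4 = 5·(cos(52.6°) + j·sin(52.6°)) = 3.037 + j3.972 V
Step 2 — Sum components: V_total = 44.71 + j45.3 V.
Step 3 — Convert to polar: |V_total| = 63.65 V, ∠V_total = 45.4°.

V_total = 63.65∠45.4° V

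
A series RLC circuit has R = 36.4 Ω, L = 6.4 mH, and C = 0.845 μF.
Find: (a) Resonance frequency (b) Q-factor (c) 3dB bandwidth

Step 1 — Resonance: ω₀ = 1/√(LC) = 1/√(0.0064·8.45e-07) = 1.36e+04 rad/s.
Step 2 — f₀ = ω₀/(2π) = 2164 Hz.
Step 3 — Series Q: Q = ω₀L/R = 1.36e+04·0.0064/36.4 = 2.391.
Step 4 — Bandwidth: Δω = ω₀/Q = 5687 rad/s; BW = Δω/(2π) = 905.2 Hz.

(a) f₀ = 2164 Hz  (b) Q = 2.391  (c) BW = 905.2 Hz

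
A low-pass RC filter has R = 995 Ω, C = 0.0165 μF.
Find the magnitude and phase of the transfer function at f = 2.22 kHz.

Step 1 — Angular frequency: ω = 2π·2220 = 1.395e+04 rad/s.
Step 2 — Transfer function: H(jω) = 1/(1 + jωRC).
Step 3 — Denominator: 1 + jωRC = 1 + j·1.395e+04·995·1.65e-08 = 1 + j0.229.
Step 4 — H = 0.9502 - j0.2176.
Step 5 — Magnitude: |H| = 0.9748 (-0.2 dB); phase: φ = -12.9°.

|H| = 0.9748 (-0.2 dB), φ = -12.9°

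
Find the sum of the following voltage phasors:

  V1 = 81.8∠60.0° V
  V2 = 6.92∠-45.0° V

Step 1 — Convert each phasor to rectangular form:
  V1 = 81.8·(cos(60.0°) + j·sin(60.0°)) = 40.9 + j70.84 V
  V2 = 6.92·(cos(-45.0°) + j·sin(-45.0°)) = 4.893 - j4.893 V
Step 2 — Sum components: V_total = 45.79 + j65.95 V.
Step 3 — Convert to polar: |V_total| = 80.29 V, ∠V_total = 55.2°.

V_total = 80.29∠55.2° V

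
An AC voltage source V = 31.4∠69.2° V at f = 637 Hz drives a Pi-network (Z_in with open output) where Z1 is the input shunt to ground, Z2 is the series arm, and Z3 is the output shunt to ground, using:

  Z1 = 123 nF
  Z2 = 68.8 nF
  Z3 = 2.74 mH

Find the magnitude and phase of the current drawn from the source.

Step 1 — Angular frequency: ω = 2π·f = 2π·637 = 4002 rad/s.
Step 2 — Component impedances:
  Z1: Z = 1/(jωC) = -j/(ω·C) = 0 - j2031 Ω
  Z2: Z = 1/(jωC) = -j/(ω·C) = 0 - j3632 Ω
  Z3: Z = jωL = j·4002·0.00274 = 0 + j10.97 Ω
Step 3 — With open output, the series arm Z2 and the output shunt Z3 appear in series to ground: Z2 + Z3 = 0 - j3621 Ω.
Step 4 — Parallel with input shunt Z1: Z_in = Z1 || (Z2 + Z3) = 0 - j1301 Ω = 1301∠-90.0° Ω.
Step 5 — Source phasor: V = 31.4∠69.2° V = 11.15 + j29.35 V.
Step 6 — Ohm's law: I = V / Z_total = (11.15 + j29.35) / (0 - j1301) = -0.02256 + j0.008569 A.
Step 7 — Convert to polar: |I| = 0.02413 A, ∠I = 159.2°.

I = 0.02413∠159.2° A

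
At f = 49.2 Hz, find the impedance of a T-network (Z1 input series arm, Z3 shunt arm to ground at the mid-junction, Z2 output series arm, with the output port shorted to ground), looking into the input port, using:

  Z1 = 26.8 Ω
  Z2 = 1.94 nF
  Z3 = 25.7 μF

Step 1 — Angular frequency: ω = 2π·f = 2π·49.2 = 309.1 rad/s.
Step 2 — Component impedances:
  Z1: Z = R = 26.8 Ω
  Z2: Z = 1/(jωC) = -j/(ω·C) = 0 - j1.667e+06 Ω
  Z3: Z = 1/(jωC) = -j/(ω·C) = 0 - j125.9 Ω
Step 3 — With the output port shorted to ground, the output series arm Z2 runs from the junction to ground; the shunt arm Z3 also runs from the junction to ground. They appear in parallel: Z3 || Z2 = 0 - j125.9 Ω.
Step 4 — Series with input arm Z1: Z_in = Z1 + (Z3 || Z2) = 26.8 - j125.9 Ω = 128.7∠-78.0° Ω.

Z = 26.8 - j125.9 Ω = 128.7∠-78.0° Ω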